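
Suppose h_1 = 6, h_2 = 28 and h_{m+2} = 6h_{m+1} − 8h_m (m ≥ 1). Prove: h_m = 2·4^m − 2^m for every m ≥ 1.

Base cases: h_1 = 6 and 2·4^1 − 2^1 = 6; h_2 = 28 and 2·4^2 − 2^2 = 28.
Assume h_j = 2·4^j − 2^j for all 1 ≤ j ≤ k, where k ≥ 2.
Then h_{k+1} = 6h_k − 8h_{k−1} = 6·(2·4^k − 2^k) − 8·(2·4^{k−1} − 2^{k−1}) = 2·(6·4 − 8)4^{k−1} − (6·2 − 8)2^{k−1} = 32·4^{k−1} − 4·2^{k−1} = 2·4^{k+1} − 2^{k+1}.
Hence h_m = 2·4^m − 2^m for every m ≥ 1, by strong induction.

h_m = 2·4^m − 2^m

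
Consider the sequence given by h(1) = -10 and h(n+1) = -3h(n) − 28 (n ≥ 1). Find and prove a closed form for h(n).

Claim: h(n) = (-3)^n − 7.

Base case: h(1) = -10, and (-3)^1 − 7 = -3 − 7 = -10.
Assume h(r) = (-3)^r − 7 for some r ≥ 1.
Then h(r+1) = -3h(r) − 28 = -3·((-3)^r − 7) − 28 = -3·(-3)^r + 21 − 28 = (-3)^{r+1} − 7.
This completes the inductive step, so h(n) = (-3)^n − 7 for all n ≥ 1.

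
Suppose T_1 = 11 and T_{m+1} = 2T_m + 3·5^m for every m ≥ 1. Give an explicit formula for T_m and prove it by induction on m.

Claim: T_m = 3·2^m + 5^m.

Base case: T_1 = 11, and 3·2^1 + 5^1 = 6 + 5 = 11.
Assume T_k = 3·2^k + 5^k for some k ≥ 1.
Then T_{k+1} = 2T_k + 3·5^k = 2·(3·2^k + 5^k) + 3·5^k = 3·2^{k+1} + 2·5^k + 3·5^k = 3·2^{k+1} + 5·5^k = 3·2^{k+1} + 5^{k+1}.
Hence T_m = 3·2^m + 5^m for every m ≥ 1, by induction.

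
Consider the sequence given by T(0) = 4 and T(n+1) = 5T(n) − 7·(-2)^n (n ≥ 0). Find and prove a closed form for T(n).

Claim: T(n) = 3·5^n + (-2)^n.

Base case: T(0) = 4, and 3·5^0 + (-2)^0 = 3 + 1 = 4.
Assume T(r) = 3·5^r + (-2)^r for some r ≥ 0.
Then T(r+1) = 5T(r) − 7·(-2)^r = 5·(3·5^r + (-2)^r) − 7·(-2)^r = 3·5^{r+1} + 5·(-2)^r − 7·(-2)^r = 3·5^{r+1} − 2·(-2)^r = 3·5^{r+1} + (-2)^{r+1}.
By induction, T(n) = 3·5^n + (-2)^n for all n ≥ 0.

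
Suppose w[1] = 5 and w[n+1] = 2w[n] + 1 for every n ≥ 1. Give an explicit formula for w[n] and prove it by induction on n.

Claim: w[n] = 3·2^n − 1.

Base case: w[1] = 5, and 3·2^1 − 1 = 6 − 1 = 5.
Assume w[j] = 3·2^j − 1 for some j ≥ 1.
Then w[j+1] = 2w[j] + 1 = 2·(3·2^j − 1) + 1 = 6·2^j − 2 + 1 = 3·2^{j+1} − 1.
So the formula holds for j+1, and by induction w[n] = 3·2^n − 1 for all n ≥ 1.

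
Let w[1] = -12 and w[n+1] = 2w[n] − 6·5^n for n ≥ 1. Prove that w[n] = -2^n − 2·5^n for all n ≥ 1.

Base case: w[1] = -12, and -2^1 − 2·5^1 = -2 − 10 = -12.
Assume w[j] = -2^j − 2·5^j for some j ≥ 1.
Then w[j+1] = 2w[j] − 6·5^j = 2·(-2^j − 2·5^j) − 6·5^j = -2^{j+1} − 4·5^j − 6·5^j = -2^{j+1} − 10·5^j = -2^{j+1} − 2·5^{j+1}.
Hence w[n] = -2^n − 2·5^n for every n ≥ 1, by induction.

w[n] = -2^n − 2·5^n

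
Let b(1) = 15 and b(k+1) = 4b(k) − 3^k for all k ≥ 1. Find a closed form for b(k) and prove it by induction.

Claim: b(k) = 3·4^k + 3^k.

Base case: b(1) = 15, and 3·4^1 + 3^1 = 12 + 3 = 15.
Assume b(r) = 3·4^r + 3^r for some r ≥ 1.
Then b(r+1) = 4b(r) − 3^r = 4·(3·4^r + 3^r) − 3^r = 3·4^{r+1} + 4·3^r − 3^r = 3·4^{r+1} + 3·3^r = 3·4^{r+1} + 3^{r+1}.
By induction, b(k) = 3·4^k + 3^k for all k ≥ 1.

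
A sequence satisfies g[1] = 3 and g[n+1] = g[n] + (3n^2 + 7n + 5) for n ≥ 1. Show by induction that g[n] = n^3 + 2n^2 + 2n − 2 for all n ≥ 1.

Base case: g[1] = 3, and 1^3 + 2·1^2 + 2·1 − 2 = 3.
Assume g[j] = j^3 + 2j^2 + 2j − 2.
Then g[j+1] = g[j] + (3j^2 + 7j + 5) = (j^3 + 2j^2 + 2j − 2) + (3j^2 + 7j + 5) = j^3 + 5j^2 + 9j + 3,
and (j+1)^3 + 2·(j+1)^2 + 2·(j+1) − 2 = j^3 + 5j^2 + 9j + 3.
By induction, g[n] = n^3 + 2n^2 + 2n − 2 for all n ≥ 1.

g[n] = n^3 + 2n^2 + 2n − 2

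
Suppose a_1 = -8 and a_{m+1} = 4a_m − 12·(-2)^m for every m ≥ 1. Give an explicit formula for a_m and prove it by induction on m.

Claim: a_m = -4^m + 2·(-2)^m.

Base case: a_1 = -8, and -4^1 + 2·(-2)^1 = -4 − 4 = -8.
Assume a_r = -4^r + 2·(-2)^r for some r ≥ 1.
Then a_{r+1} = 4a_r − 12·(-2)^r = 4·(-4^r + 2·(-2)^r) − 12·(-2)^r = -4^{r+1} + 8·(-2)^r − 12·(-2)^r = -4^{r+1} − 4·(-2)^r = -4^{r+1} + 2·(-2)^{r+1}.
Hence a_m = -4^m + 2·(-2)^m for every m ≥ 1, by induction.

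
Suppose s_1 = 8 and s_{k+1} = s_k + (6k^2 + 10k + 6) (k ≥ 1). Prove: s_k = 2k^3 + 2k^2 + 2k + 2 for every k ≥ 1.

Base case: s_1 = 8, and 2·1^3 + 2·1^2 + 2·1 + 2 = 8.
Assume s_m = 2m^3 + 2m^2 + 2m + 2.
Then s_{m+1} = s_m + (6m^2 + 10m + 6) = (2m^3 + 2m^2 + 2m + 2) + (6m^2 + 10m + 6) = 2m^3 + 8m^2 + 12m + 8,
and 2·(m+1)^3 + 2·(m+1)^2 + 2·(m+1) + 2 = 2m^3 + 8m^2 + 12m + 8.
Hence s_k = 2k^3 + 2k^2 + 2k + 2 for every k ≥ 1, by induction.

s_k = 2k^3 + 2k^2 + 2k + 2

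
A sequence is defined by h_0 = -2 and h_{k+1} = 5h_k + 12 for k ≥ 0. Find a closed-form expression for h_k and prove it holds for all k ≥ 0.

Claim: h_k = 5^k − 3.

Base case: h_0 = -2, and 5^0 − 3 = 1 − 3 = -2.
Assume h_r = 5^r − 3 for some r ≥ 0.
Then h_{r+1} = 5h_r + 12 = 5·(5^r − 3) + 12 = 5^{r+1} − 15 + 12 = 5^{r+1} − 3.
So the formula holds for r+1, and by induction h_k = 5^k − 3 for all k ≥ 0.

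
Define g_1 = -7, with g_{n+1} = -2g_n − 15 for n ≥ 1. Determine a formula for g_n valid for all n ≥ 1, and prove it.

Claim: g_n = (-2)^n − 5.

Base case: g_1 = -7, and (-2)^1 − 5 = -2 − 5 = -7.
Assume g_r = (-2)^r − 5 for some r ≥ 1.
Then g_{r+1} = -2g_r − 15 = -2·((-2)^r − 5) − 15 = -2·(-2)^r + 10 − 15 = (-2)^{r+1} − 5.
Hence g_n = (-2)^n − 5 for every n ≥ 1, by induction.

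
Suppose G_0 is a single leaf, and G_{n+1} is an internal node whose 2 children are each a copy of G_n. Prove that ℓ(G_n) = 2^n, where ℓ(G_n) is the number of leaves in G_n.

Base case: ℓ(G_0) = 1, and 2^0 = 1.
Assume ℓ(G_m) = 2^m.
Then ℓ(G_{m+1}) = 2·ℓ(G_m) = 2·2^m = 2^{m+1}.
So the formula holds for m+1, and by induction ℓ(G_n) = 2^n for all n ≥ 0.

ℓ(G_n) = 2^n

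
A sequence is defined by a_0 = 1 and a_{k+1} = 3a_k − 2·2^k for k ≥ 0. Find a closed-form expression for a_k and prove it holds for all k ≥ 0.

Claim: a_k = -3^k + 2·2^k.

Base case: a_0 = 1, and -3^0 + 2·2^0 = -1 + 2 = 1.
Assume a_j = -3^j + 2·2^j for some j ≥ 0.
Then a_{j+1} = 3a_j − 2·2^j = 3·(-3^j + 2·2^j) − 2·2^j = -3^{j+1} + 6·2^j − 2·2^j = -3^{j+1} + 4·2^j = -3^{j+1} + 2·2^{j+1}.
This completes the inductive step, so a_k = -3^k + 2·2^k for all k ≥ 0.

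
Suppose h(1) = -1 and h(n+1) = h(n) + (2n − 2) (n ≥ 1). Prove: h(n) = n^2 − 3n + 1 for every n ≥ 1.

Base case: h(1) = -1, and 1^2 − 3·1 + 1 = -1.
Assume h(m) = m^2 − 3m + 1.
Then h(m+1) = h(m) + (2m − 2) = (m^2 − 3m + 1) + (2m − 2) = m^2 − m − 1,
and (m+1)^2 − 3·(m+1) + 1 = m^2 − m − 1.
This completes the inductive step, so h(n) = n^2 − 3n + 1 for all n ≥ 1.

h(n) = n^2 − 3n + 1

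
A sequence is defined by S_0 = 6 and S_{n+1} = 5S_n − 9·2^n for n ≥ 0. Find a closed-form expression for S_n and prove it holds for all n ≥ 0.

Claim: S_n = 3·5^n + 3·2^n.

Base case: S_0 = 6, and 3·5^0 + 3·2^0 = 3 + 3 = 6.
Assume S_j = 3·5^j + 3·2^j for some j ≥ 0.
Then S_{j+1} = 5S_j − 9·2^j = 5·(3·5^j + 3·2^j) − 9·2^j = 3·5^{j+1} + 15·2^j − 9·2^j = 3·5^{j+1} + 6·2^j = 3·5^{j+1} + 3·2^{j+1}.
Hence S_n = 3·5^n + 3·2^n for every n ≥ 0, by induction.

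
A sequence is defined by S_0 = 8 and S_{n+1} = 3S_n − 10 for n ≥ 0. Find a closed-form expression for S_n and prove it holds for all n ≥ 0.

Claim: S_n = 3^{n+1} + 5.

Base case: S_0 = 8, and 3^{0+1} + 5 = 3 + 5 = 8.
Assume S_j = 3^{j+1} + 5 for some j ≥ 0.
Then S_{j+1} = 3S_j − 10 = 3·(3^{j+1} + 5) − 10 = 3^{j+2} + 15 − 10 = 3^{j+2} + 5.
This completes the inductive step, so S_n = 3^{n+1} + 5 for all n ≥ 0.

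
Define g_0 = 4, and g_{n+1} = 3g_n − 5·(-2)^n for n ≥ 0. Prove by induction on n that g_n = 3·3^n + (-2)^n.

Base case: g_0 = 4, and 3·3^0 + (-2)^0 = 3 + 1 = 4.
Assume g_m = 3·3^m + (-2)^m for some m ≥ 0.
Then g_{m+1} = 3g_m − 5·(-2)^m = 3·(3·3^m + (-2)^m) − 5·(-2)^m = 3·3^{m+1} + 3·(-2)^m − 5·(-2)^m = 3·3^{m+1} − 2·(-2)^m = 3·3^{m+1} + (-2)^{m+1}.
By induction, g_n = 3·3^n + (-2)^n for all n ≥ 0.

g_n = 3·3^n + (-2)^n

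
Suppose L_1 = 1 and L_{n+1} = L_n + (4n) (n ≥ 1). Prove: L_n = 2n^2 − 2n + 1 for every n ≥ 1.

Base case: L_1 = 1, and 2·1^2 − 2·1 + 1 = 1.
Assume L_m = 2m^2 − 2m + 1.
Then L_{m+1} = L_m + (4m) = (2m^2 − 2m + 1) + (4m) = 2m^2 + 2m + 1,
and 2·(m+1)^2 − 2·(m+1) + 1 = 2m^2 + 2m + 1.
Hence L_n = 2n^2 − 2n + 1 for every n ≥ 1, by induction.

L_n = 2n^2 − 2n + 1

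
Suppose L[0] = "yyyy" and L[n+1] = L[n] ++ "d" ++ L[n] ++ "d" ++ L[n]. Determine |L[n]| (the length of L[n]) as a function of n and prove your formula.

Claim: |L[n]| = 5·3^n − 1.

Base case: |L[0]| = 4, and 5·3^0 − 1 = 4.
Assume |L[m]| = 5·3^m − 1.
Then |L[m+1]| = 3|L[m]| + 2 = 3(5·3^m − 1) + 2 = 5·3^{m+1} − 3 + 2 = 5·3^{m+1} − 1.
Hence |L[n]| = 5·3^n − 1 for every n ≥ 0, by induction.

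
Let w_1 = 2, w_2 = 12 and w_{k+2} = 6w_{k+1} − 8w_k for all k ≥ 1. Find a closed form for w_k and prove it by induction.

Claim: w_k = 4^k − 2^k.

Base cases: w_1 = 2 and 4^1 − 2^1 = 2; w_2 = 12 and 4^2 − 2^2 = 12.
Assume w_i = 4^i − 2^i for all 1 ≤ i ≤ j, where j ≥ 2.
Then w_{j+1} = 6w_j − 8w_{j−1} = 6·(4^j − 2^j) − 8·(4^{j−1} − 2^{j−1}) = (6·4 − 8)4^{j−1} − (6·2 − 8)2^{j−1} = 16·4^{j−1} − 4·2^{j−1} = 4^{j+1} − 2^{j+1}.
This completes the inductive step, so w_k = 4^k − 2^k for all k ≥ 1.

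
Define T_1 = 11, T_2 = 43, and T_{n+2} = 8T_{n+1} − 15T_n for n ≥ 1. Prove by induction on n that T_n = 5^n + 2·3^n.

Base cases: T_1 = 11 and 5^1 + 2·3^1 = 11; T_2 = 43 and 5^2 + 2·3^2 = 43.
Assume T_i = 5^i + 2·3^i for all 1 ≤ i ≤ j, where j ≥ 2.
Then T_{j+1} = 8T_j − 15T_{j−1} = 8·(5^j + 2·3^j) − 15·(5^{j−1} + 2·3^{j−1}) = (8·5 − 15)5^{j−1} + 2·(8·3 − 15)3^{j−1} = 25·5^{j−1} + 18·3^{j−1} = 5^{j+1} + 2·3^{j+1}.
By strong induction, T_n = 5^n + 2·3^n for all n ≥ 1.

T_n = 5^n + 2·3^n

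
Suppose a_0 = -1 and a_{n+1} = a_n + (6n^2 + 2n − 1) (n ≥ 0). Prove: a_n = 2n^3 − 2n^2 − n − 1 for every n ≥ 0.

Base case: a_0 = -1, and 2·0^3 − 2·0^2 − 0 − 1 = -1.
Assume a_m = 2m^3 − 2m^2 − m − 1.
Then a_{m+1} = a_m + (6m^2 + 2m − 1) = (2m^3 − 2m^2 − m − 1) + (6m^2 + 2m − 1) = 2m^3 + 4m^2 + m − 2,
and 2·(m+1)^3 − 2·(m+1)^2 − (m+1) − 1 = 2m^3 + 4m^2 + m − 2.
This completes the inductive step, so a_n = 2n^3 − 2n^2 − n − 1 for all n ≥ 0.

a_n = 2n^3 − 2n^2 − n − 1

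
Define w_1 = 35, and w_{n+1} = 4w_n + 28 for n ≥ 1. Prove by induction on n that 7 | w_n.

Base case: w_1 = 35 = 7·5, so 7 | w_1.
Assume 7 | w_k, so w_k = 7t for some integer t.
Then w_{k+1} = 4w_k + 28 = 4·(7t) + 28 = 7(4t + 4), so 7 | w_{k+1}.
Hence 7 | w_n for every n ≥ 1, by induction.

7 | w_n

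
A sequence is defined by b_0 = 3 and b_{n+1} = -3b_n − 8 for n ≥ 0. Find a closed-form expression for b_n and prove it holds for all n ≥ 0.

Claim: b_n = 5·(-3)^n − 2.

Base case: b_0 = 3, and 5·(-3)^0 − 2 = 5 − 2 = 3.
Assume b_j = 5·(-3)^j − 2 for some j ≥ 0.
Then b_{j+1} = -3b_j − 8 = -3·(5·(-3)^j − 2) − 8 = -15·(-3)^j + 6 − 8 = 5·(-3)^{j+1} − 2.
By induction, b_n = 5·(-3)^n − 2 for all n ≥ 0.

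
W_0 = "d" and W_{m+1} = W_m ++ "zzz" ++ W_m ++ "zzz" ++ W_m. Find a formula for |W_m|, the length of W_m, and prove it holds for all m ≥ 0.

Claim: |W_m| = 4·3^m − 3.

Base case: |W_0| = 1, and 4·3^0 − 3 = 1.
Assume |W_j| = 4·3^j − 3.
Then |W_{j+1}| = 3|W_j| + 6 = 3(4·3^j − 3) + 6 = 4·3^{j+1} − 9 + 6 = 4·3^{j+1} − 3.
By induction, |W_m| = 4·3^m − 3 for all m ≥ 0.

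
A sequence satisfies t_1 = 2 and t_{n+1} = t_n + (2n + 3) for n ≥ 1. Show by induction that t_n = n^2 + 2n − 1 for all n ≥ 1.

Base case: t_1 = 2, and 1^2 + 2·1 − 1 = 2.
Assume t_r = r^2 + 2r − 1.
Then t_{r+1} = t_r + (2r + 3) = (r^2 + 2r − 1) + (2r + 3) = r^2 + 4r + 2,
and (r+1)^2 + 2·(r+1) − 1 = r^2 + 4r + 2.
This completes the inductive step, so t_n = n^2 + 2n − 1 for all n ≥ 1.

t_n = n^2 + 2n − 1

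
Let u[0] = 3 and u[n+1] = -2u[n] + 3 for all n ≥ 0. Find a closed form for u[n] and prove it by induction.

Claim: u[n] = 2·(-2)^n + 1.

Base case: u[0] = 3, and 2·(-2)^0 + 1 = 2 + 1 = 3.
Assume u[k] = 2·(-2)^k + 1 for some k ≥ 0.
Then u[k+1] = -2u[k] + 3 = -2·(2·(-2)^k + 1) + 3 = -4·(-2)^k − 2 + 3 = 2·(-2)^{k+1} + 1.
This completes the inductive step, so u[n] = 2·(-2)^n + 1 for all n ≥ 0.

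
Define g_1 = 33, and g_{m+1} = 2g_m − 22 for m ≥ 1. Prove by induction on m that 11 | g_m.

Base case: g_1 = 33 = 11·3, so 11 | g_1.
Assume 11 | g_r, so g_r = 11t for some integer t.
Then g_{r+1} = 2g_r − 22 = 2·(11t) − 22 = 11(2t − 2), so 11 | g_{r+1}.
By induction, 11 | g_m for all m ≥ 1.

11 | g_m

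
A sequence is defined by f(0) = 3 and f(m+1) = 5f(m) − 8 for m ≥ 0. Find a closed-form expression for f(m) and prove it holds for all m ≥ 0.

Claim: f(m) = 5^m + 2.

Base case: f(0) = 3, and 5^0 + 2 = 1 + 2 = 3.
Assume f(k) = 5^k + 2 for some k ≥ 0.
Then f(k+1) = 5f(k) − 8 = 5·(5^k + 2) − 8 = 5^{k+1} + 10 − 8 = 5^{k+1} + 2.
Hence f(m) = 5^m + 2 for every m ≥ 0, by induction.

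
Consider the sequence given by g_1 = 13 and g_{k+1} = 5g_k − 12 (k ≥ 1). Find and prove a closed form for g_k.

Claim: g_k = 2·5^k + 3.

Base case: g_1 = 13, and 2·5^1 + 3 = 10 + 3 = 13.
Assume g_r = 2·5^r + 3 for some r ≥ 1.
Then g_{r+1} = 5g_r − 12 = 5·(2·5^r + 3) − 12 = 10·5^r + 15 − 12 = 2·5^{r+1} + 3.
So the formula holds for r+1, and by induction g_k = 2·5^k + 3 for all k ≥ 1.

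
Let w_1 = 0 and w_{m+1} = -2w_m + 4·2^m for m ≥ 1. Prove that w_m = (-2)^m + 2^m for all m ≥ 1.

Base case: w_1 = 0, and (-2)^1 + 2^1 = -2 + 2 = 0.
Assume w_k = (-2)^k + 2^k for some k ≥ 1.
Then w_{k+1} = -2w_k + 4·2^k = -2·((-2)^k + 2^k) + 4·2^k = (-2)^{k+1} − 2·2^k + 4·2^k = (-2)^{k+1} + 2·2^k = (-2)^{k+1} + 2^{k+1}.
This completes the inductive step, so w_m = (-2)^m + 2^m for all m ≥ 1.

w_m = (-2)^m + 2^m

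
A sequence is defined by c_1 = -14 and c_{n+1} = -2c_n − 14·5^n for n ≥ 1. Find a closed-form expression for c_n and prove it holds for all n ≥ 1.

Claim: c_n = 2·(-2)^n − 2·5^n.

Base case: c_1 = -14, and 2·(-2)^1 − 2·5^1 = -4 − 10 = -14.
Assume c_m = 2·(-2)^m − 2·5^m for some m ≥ 1.
Then c_{m+1} = -2c_m − 14·5^m = -2·(2·(-2)^m − 2·5^m) − 14·5^m = 2·(-2)^{m+1} + 4·5^m − 14·5^m = 2·(-2)^{m+1} − 10·5^m = 2·(-2)^{m+1} − 2·5^{m+1}.
Hence c_n = 2·(-2)^n − 2·5^n for every n ≥ 1, by induction.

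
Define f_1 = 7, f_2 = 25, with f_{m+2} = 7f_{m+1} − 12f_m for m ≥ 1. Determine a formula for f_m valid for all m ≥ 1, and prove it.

Claim: f_m = 4^m + 3^m.

Base cases: f_1 = 7 and 4^1 + 3^1 = 7; f_2 = 25 and 4^2 + 3^2 = 25.
Assume f_j = 4^j + 3^j for all 1 ≤ j ≤ k, where k ≥ 2.
Then f_{k+1} = 7f_k − 12f_{k−1} = 7·(4^k + 3^k) − 12·(4^{k−1} + 3^{k−1}) = (7·4 − 12)4^{k−1} + (7·3 − 12)3^{k−1} = 16·4^{k−1} + 9·3^{k−1} = 4^{k+1} + 3^{k+1}.
This completes the inductive step, so f_m = 4^m + 3^m for all m ≥ 1.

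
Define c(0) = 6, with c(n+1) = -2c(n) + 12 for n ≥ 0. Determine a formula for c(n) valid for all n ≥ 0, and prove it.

Claim: c(n) = 2·(-2)^n + 4.

Base case: c(0) = 6, and 2·(-2)^0 + 4 = 2 + 4 = 6.
Assume c(m) = 2·(-2)^m + 4 for some m ≥ 0.
Then c(m+1) = -2c(m) + 12 = -2·(2·(-2)^m + 4) + 12 = -4·(-2)^m − 8 + 12 = 2·(-2)^{m+1} + 4.
So the formula holds for m+1, and by induction c(n) = 2·(-2)^n + 4 for all n ≥ 0.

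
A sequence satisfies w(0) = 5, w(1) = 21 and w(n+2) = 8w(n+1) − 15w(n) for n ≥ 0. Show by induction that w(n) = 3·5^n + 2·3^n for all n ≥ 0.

Base cases: w(0) = 5 and 3·5^0 + 2·3^0 = 5; w(1) = 21 and 3·5^1 + 2·3^1 = 21.
Assume w(j) = 3·5^j + 2·3^j for all 0 ≤ j ≤ m, where m ≥ 1.
Then w(m+1) = 8w(m) − 15w(m−1) = 8·(3·5^m + 2·3^m) − 15·(3·5^{m−1} + 2·3^{m−1}) = 3·(8·5 − 15)5^{m−1} + 2·(8·3 − 15)3^{m−1} = 75·5^{m−1} + 18·3^{m−1} = 3·5^{m+1} + 2·3^{m+1}.
This completes the inductive step, so w(n) = 3·5^n + 2·3^n for all n ≥ 0.

w(n) = 3·5^n + 2·3^n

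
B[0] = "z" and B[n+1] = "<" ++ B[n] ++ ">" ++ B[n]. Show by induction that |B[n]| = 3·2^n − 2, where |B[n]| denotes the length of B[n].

Base case: |B[0]| = 1, and 3·2^0 − 2 = 1.
Assume |B[m]| = 3·2^m − 2.
Then |B[m+1]| = 1 + |B[m]| + 1 + |B[m]| = 2|B[m]| + 2 = 2(3·2^m − 2) + 2 = 3·2^{m+1} − 4 + 2 = 3·2^{m+1} − 2.
This completes the inductive step, so |B[n]| = 3·2^n − 2 for all n ≥ 0.

|B[n]| = 3·2^n − 2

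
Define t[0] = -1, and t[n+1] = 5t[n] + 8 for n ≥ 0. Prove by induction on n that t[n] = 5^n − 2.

Base case: t[0] = -1, and 5^0 − 2 = 1 − 2 = -1.
Assume t[j] = 5^j − 2 for some j ≥ 0.
Then t[j+1] = 5t[j] + 8 = 5·(5^j − 2) + 8 = 5^{j+1} − 10 + 8 = 5^{j+1} − 2.
So the formula holds for j+1, and by induction t[n] = 5^n − 2 for all n ≥ 0.

t[n] = 5^n − 2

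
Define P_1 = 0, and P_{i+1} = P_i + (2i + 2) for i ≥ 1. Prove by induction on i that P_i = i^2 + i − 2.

Base case: P_1 = 0, and 1^2 + 1 − 2 = 0.
Assume P_j = j^2 + j − 2.
Then P_{j+1} = P_j + (2j + 2) = (j^2 + j − 2) + (2j + 2) = j^2 + 3j,
and (j+1)^2 + (j+1) − 2 = j^2 + 3j.
Hence P_i = i^2 + i − 2 for every i ≥ 1, by induction.

P_i = i^2 + i − 2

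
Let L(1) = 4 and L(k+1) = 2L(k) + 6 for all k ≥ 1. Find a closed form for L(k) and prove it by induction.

Claim: L(k) = 5·2^k − 6.

Base case: L(1) = 4, and 5·2^1 − 6 = 10 − 6 = 4.
Assume L(m) = 5·2^m − 6 for some m ≥ 1.
Then L(m+1) = 2L(m) + 6 = 2·(5·2^m − 6) + 6 = 10·2^m − 12 + 6 = 5·2^{m+1} − 6.
So the formula holds for m+1, and by induction L(k) = 5·2^k − 6 for all k ≥ 1.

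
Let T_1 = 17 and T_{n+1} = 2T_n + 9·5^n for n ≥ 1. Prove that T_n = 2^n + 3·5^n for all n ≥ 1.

Base case: T_1 = 17, and 2^1 + 3·5^1 = 2 + 15 = 17.
Assume T_r = 2^r + 3·5^r for some r ≥ 1.
Then T_{r+1} = 2T_r + 9·5^r = 2·(2^r + 3·5^r) + 9·5^r = 2^{r+1} + 6·5^r + 9·5^r = 2^{r+1} + 15·5^r = 2^{r+1} + 3·5^{r+1}.
By induction, T_n = 2^n + 3·5^n for all n ≥ 1.

T_n = 2^n + 3·5^n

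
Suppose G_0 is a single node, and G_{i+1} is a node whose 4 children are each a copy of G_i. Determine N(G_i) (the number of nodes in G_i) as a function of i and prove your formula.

Claim: N(G_i) = (4^{i+1} − 1)/3.

Base case: N(G_0) = 1, and (4^{0+1} − 1)/3 = 1.
Assume N(G_j) = (4^{j+1} − 1)/3.
Then N(G_{j+1}) = 1 + 4N(G_j) = 1 + 4·(4^{j+1} − 1)/3 = 1 + (4^{j+2} − 4)/3 = (3 + 4^{j+2} − 4)/3 = (4^{j+2} − 1)/3.
By induction, N(G_i) = (4^{i+1} − 1)/3 for all i ≥ 0.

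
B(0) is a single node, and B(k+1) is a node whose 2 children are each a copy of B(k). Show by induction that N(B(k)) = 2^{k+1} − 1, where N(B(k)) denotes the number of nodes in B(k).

Base case: N(B(0)) = 1, and 2^{0+1} − 1 = 1.
Assume N(B(j)) = 2^{j+1} − 1.
Then N(B(j+1)) = 1 + 2N(B(j)) = 1 + 2(2^{j+1} − 1) = 2^{j+2} − 2 + 1 = 2^{j+2} − 1.
So the formula holds for j+1, and by induction N(B(k)) = 2^{k+1} − 1 for all k ≥ 0.

N(B(k)) = 2^{k+1} − 1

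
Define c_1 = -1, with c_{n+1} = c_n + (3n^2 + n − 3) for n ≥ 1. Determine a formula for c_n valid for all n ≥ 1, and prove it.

Claim: c_n = n^3 − n^2 − 3n + 2.

Base case: c_1 = -1, and 1^3 − 1^2 − 3·1 + 2 = -1.
Assume c_m = m^3 − m^2 − 3m + 2.
Then c_{m+1} = c_m + (3m^2 + m − 3) = (m^3 − m^2 − 3m + 2) + (3m^2 + m − 3) = m^3 + 2m^2 − 2m − 1,
and (m+1)^3 − (m+1)^2 − 3·(m+1) + 2 = m^3 + 2m^2 − 2m − 1.
By induction, c_n = n^3 − n^2 − 3n + 2 for all n ≥ 1.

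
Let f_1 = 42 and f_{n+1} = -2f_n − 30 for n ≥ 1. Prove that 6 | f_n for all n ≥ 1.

Base case: f_1 = 42 = 6·7, so 6 | f_1.
Assume 6 | f_k, so f_k = 6t for some integer t.
Then f_{k+1} = -2f_k − 30 = -2·(6t) − 30 = 6(-2t − 5), so 6 | f_{k+1}.
By induction, 6 | f_n for all n ≥ 1.

6 | f_n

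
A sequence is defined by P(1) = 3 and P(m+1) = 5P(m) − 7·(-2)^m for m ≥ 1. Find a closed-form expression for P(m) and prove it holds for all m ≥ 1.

Claim: P(m) = 5^m + (-2)^m.

Base case: P(1) = 3, and 5^1 + (-2)^1 = 5 − 2 = 3.
Assume P(r) = 5^r + (-2)^r for some r ≥ 1.
Then P(r+1) = 5P(r) − 7·(-2)^r = 5·(5^r + (-2)^r) − 7·(-2)^r = 5^{r+1} + 5·(-2)^r − 7·(-2)^r = 5^{r+1} − 2·(-2)^r = 5^{r+1} + (-2)^{r+1}.
Hence P(m) = 5^m + (-2)^m for every m ≥ 1, by induction.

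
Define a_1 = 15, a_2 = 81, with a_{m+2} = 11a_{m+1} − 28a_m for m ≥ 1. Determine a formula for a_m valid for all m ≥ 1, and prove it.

Claim: a_m = 7^m + 2·4^m.

Base cases: a_1 = 15 and 7^1 + 2·4^1 = 15; a_2 = 81 and 7^2 + 2·4^2 = 81.
Assume a_j = 7^j + 2·4^j for all 1 ≤ j ≤ r, where r ≥ 2.
Then a_{r+1} = 11a_r − 28a_{r−1} = 11·(7^r + 2·4^r) − 28·(7^{r−1} + 2·4^{r−1}) = (11·7 − 28)7^{r−1} + 2·(11·4 − 28)4^{r−1} = 49·7^{r−1} + 32·4^{r−1} = 7^{r+1} + 2·4^{r+1}.
Hence a_m = 7^m + 2·4^m for every m ≥ 1, by strong induction.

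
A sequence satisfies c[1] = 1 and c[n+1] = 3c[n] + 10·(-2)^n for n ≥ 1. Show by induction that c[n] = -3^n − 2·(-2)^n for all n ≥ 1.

Base case: c[1] = 1, and -3^1 − 2·(-2)^1 = -3 + 4 = 1.
Assume c[m] = -3^m − 2·(-2)^m for some m ≥ 1.
Then c[m+1] = 3c[m] + 10·(-2)^m = 3·(-3^m − 2·(-2)^m) + 10·(-2)^m = -3^{m+1} − 6·(-2)^m + 10·(-2)^m = -3^{m+1} + 4·(-2)^m = -3^{m+1} − 2·(-2)^{m+1}.
This completes the inductive step, so c[n] = -3^n − 2·(-2)^n for all n ≥ 1.

c[n] = -3^n − 2·(-2)^n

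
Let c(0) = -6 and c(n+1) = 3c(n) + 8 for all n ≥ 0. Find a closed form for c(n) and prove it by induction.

Claim: c(n) = -2·3^n − 4.

Base case: c(0) = -6, and -2·3^0 − 4 = -2 − 4 = -6.
Assume c(k) = -2·3^k − 4 for some k ≥ 0.
Then c(k+1) = 3c(k) + 8 = 3·(-2·3^k − 4) + 8 = -6·3^k − 12 + 8 = -2·3^{k+1} − 4.
This completes the inductive step, so c(n) = -2·3^n − 4 for all n ≥ 0.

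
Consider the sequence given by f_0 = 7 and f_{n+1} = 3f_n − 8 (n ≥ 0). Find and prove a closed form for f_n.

Claim: f_n = 3^{n+1} + 4.

Base case: f_0 = 7, and 3^{0+1} + 4 = 3 + 4 = 7.
Assume f_j = 3^{j+1} + 4 for some j ≥ 0.
Then f_{j+1} = 3f_j − 8 = 3·(3^{j+1} + 4) − 8 = 3^{j+2} + 12 − 8 = 3^{j+2} + 4.
Hence f_n = 3^{n+1} + 4 for every n ≥ 0, by induction.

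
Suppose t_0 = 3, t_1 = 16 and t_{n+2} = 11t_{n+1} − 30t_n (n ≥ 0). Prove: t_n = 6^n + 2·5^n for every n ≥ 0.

Base cases: t_0 = 3 and 6^0 + 2·5^0 = 3; t_1 = 16 and 6^1 + 2·5^1 = 16.
Assume t_j = 6^j + 2·5^j for all 0 ≤ j ≤ k, where k ≥ 1.
Then t_{k+1} = 11t_k − 30t_{k−1} = 11·(6^k + 2·5^k) − 30·(6^{k−1} + 2·5^{k−1}) = (11·6 − 30)6^{k−1} + 2·(11·5 − 30)5^{k−1} = 36·6^{k−1} + 50·5^{k−1} = 6^{k+1} + 2·5^{k+1}.
By strong induction, t_n = 6^n + 2·5^n for all n ≥ 0.

t_n = 6^n + 2·5^n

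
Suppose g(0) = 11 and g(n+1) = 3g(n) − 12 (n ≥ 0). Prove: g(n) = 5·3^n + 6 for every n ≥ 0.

Base case: g(0) = 11, and 5·3^0 + 6 = 5 + 6 = 11.
Assume g(r) = 5·3^r + 6 for some r ≥ 0.
Then g(r+1) = 3g(r) − 12 = 3·(5·3^r + 6) − 12 = 15·3^r + 18 − 12 = 5·3^{r+1} + 6.
So the formula holds for r+1, and by induction g(n) = 5·3^n + 6 for all n ≥ 0.

g(n) = 5·3^n + 6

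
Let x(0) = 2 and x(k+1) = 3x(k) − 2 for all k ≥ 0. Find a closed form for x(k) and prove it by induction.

Claim: x(k) = 3^k + 1.

Base case: x(0) = 2, and 3^0 + 1 = 1 + 1 = 2.
Assume x(m) = 3^m + 1 for some m ≥ 0.
Then x(m+1) = 3x(m) − 2 = 3·(3^m + 1) − 2 = 3^{m+1} + 3 − 2 = 3^{m+1} + 1.
So the formula holds for m+1, and by induction x(k) = 3^k + 1 for all k ≥ 0.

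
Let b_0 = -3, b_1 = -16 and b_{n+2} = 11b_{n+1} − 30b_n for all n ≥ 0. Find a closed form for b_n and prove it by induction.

Claim: b_n = -6^n − 2·5^n.

Base cases: b_0 = -3 and -6^0 − 2·5^0 = -3; b_1 = -16 and -6^1 − 2·5^1 = -16.
Assume b_j = -6^j − 2·5^j for all 0 ≤ j ≤ m, where m ≥ 1.
Then b_{m+1} = 11b_m − 30b_{m−1} = 11·(-6^m − 2·5^m) − 30·(-6^{m−1} − 2·5^{m−1}) = -(11·6 − 30)6^{m−1} − 2·(11·5 − 30)5^{m−1} = -36·6^{m−1} − 50·5^{m−1} = -6^{m+1} − 2·5^{m+1}.
Hence b_n = -6^n − 2·5^n for every n ≥ 0, by strong induction.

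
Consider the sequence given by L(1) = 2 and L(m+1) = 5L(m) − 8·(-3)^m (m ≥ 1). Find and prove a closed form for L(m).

Claim: L(m) = 5^m + (-3)^m.

Base case: L(1) = 2, and 5^1 + (-3)^1 = 5 − 3 = 2.
Assume L(k) = 5^k + (-3)^k for some k ≥ 1.
Then L(k+1) = 5L(k) − 8·(-3)^k = 5·(5^k + (-3)^k) − 8·(-3)^k = 5^{k+1} + 5·(-3)^k − 8·(-3)^k = 5^{k+1} − 3·(-3)^k = 5^{k+1} + (-3)^{k+1}.
This completes the inductive step, so L(m) = 5^m + (-3)^m for all m ≥ 1.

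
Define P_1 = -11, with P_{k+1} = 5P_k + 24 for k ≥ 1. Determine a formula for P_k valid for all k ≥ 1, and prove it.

Claim: P_k = -5^k − 6.

Base case: P_1 = -11, and -5^1 − 6 = -5 − 6 = -11.
Assume P_m = -5^m − 6 for some m ≥ 1.
Then P_{m+1} = 5P_m + 24 = 5·(-5^m − 6) + 24 = -5^{m+1} − 30 + 24 = -5^{m+1} − 6.
So the formula holds for m+1, and by induction P_k = -5^k − 6 for all k ≥ 1.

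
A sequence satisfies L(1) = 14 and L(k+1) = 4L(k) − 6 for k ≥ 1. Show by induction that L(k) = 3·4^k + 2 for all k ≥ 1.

Base case: L(1) = 14, and 3·4^1 + 2 = 12 + 2 = 14.
Assume L(j) = 3·4^j + 2 for some j ≥ 1.
Then L(j+1) = 4L(j) − 6 = 4·(3·4^j + 2) − 6 = 12·4^j + 8 − 6 = 3·4^{j+1} + 2.
This completes the inductive step, so L(k) = 3·4^k + 2 for all k ≥ 1.

L(k) = 3·4^k + 2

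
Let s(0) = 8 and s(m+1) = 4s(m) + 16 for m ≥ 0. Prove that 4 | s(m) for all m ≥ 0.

Base case: s(0) = 8 = 4·2, so 4 | s(0).
Assume 4 | s(j), so s(j) = 4t for some integer t.
Then s(j+1) = 4s(j) + 16 = 4·(4t) + 16 = 4(4t + 4), so 4 | s(j+1).
So the property holds for j+1, and by induction 4 | s(m) for all m ≥ 0.

4 | s(m)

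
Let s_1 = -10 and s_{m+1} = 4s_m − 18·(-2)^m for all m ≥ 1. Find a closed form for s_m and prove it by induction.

Claim: s_m = -4^m + 3·(-2)^m.

Base case: s_1 = -10, and -4^1 + 3·(-2)^1 = -4 − 6 = -10.
Assume s_k = -4^k + 3·(-2)^k for some k ≥ 1.
Then s_{k+1} = 4s_k − 18·(-2)^k = 4·(-4^k + 3·(-2)^k) − 18·(-2)^k = -4^{k+1} + 12·(-2)^k − 18·(-2)^k = -4^{k+1} − 6·(-2)^k = -4^{k+1} + 3·(-2)^{k+1}.
By induction, s_m = -4^m + 3·(-2)^m for all m ≥ 1.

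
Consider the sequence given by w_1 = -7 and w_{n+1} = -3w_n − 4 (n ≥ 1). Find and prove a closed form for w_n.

Claim: w_n = 2·(-3)^n − 1.

Base case: w_1 = -7, and 2·(-3)^1 − 1 = -6 − 1 = -7.
Assume w_r = 2·(-3)^r − 1 for some r ≥ 1.
Then w_{r+1} = -3w_r − 4 = -3·(2·(-3)^r − 1) − 4 = -6·(-3)^r + 3 − 4 = 2·(-3)^{r+1} − 1.
By induction, w_n = 2·(-3)^n − 1 for all n ≥ 1.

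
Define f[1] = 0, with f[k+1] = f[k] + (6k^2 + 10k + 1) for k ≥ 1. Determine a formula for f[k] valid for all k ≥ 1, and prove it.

Claim: f[k] = 2k^3 + 2k^2 − 3k − 1.

Base case: f[1] = 0, and 2·1^3 + 2·1^2 − 3·1 − 1 = 0.
Assume f[j] = 2j^3 + 2j^2 − 3j − 1.
Then f[j+1] = f[j] + (6j^2 + 10j + 1) = (2j^3 + 2j^2 − 3j − 1) + (6j^2 + 10j + 1) = 2j^3 + 8j^2 + 7j,
and 2·(j+1)^3 + 2·(j+1)^2 − 3·(j+1) − 1 = 2j^3 + 8j^2 + 7j.
By induction, f[k] = 2k^3 + 2k^2 − 3k − 1 for all k ≥ 1.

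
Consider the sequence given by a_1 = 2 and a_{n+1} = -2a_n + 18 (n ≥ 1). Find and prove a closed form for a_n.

Claim: a_n = 2·(-2)^n + 6.

Base case: a_1 = 2, and 2·(-2)^1 + 6 = -4 + 6 = 2.
Assume a_k = 2·(-2)^k + 6 for some k ≥ 1.
Then a_{k+1} = -2a_k + 18 = -2·(2·(-2)^k + 6) + 18 = -4·(-2)^k − 12 + 18 = 2·(-2)^{k+1} + 6.
Hence a_n = 2·(-2)^n + 6 for every n ≥ 1, by induction.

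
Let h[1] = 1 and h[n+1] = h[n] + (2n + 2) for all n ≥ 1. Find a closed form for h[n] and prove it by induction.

Claim: h[n] = n^2 + n − 1.

Base case: h[1] = 1, and 1^2 + 1 − 1 = 1.
Assume h[r] = r^2 + r − 1.
Then h[r+1] = h[r] + (2r + 2) = (r^2 + r − 1) + (2r + 2) = r^2 + 3r + 1,
and (r+1)^2 + (r+1) − 1 = r^2 + 3r + 1.
By induction, h[n] = n^2 + n − 1 for all n ≥ 1.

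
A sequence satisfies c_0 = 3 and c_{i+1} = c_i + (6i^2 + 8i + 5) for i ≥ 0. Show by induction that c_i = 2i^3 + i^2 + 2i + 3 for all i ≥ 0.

Base case: c_0 = 3, and 2·0^3 + 0^2 + 2·0 + 3 = 3.
Assume c_r = 2r^3 + r^2 + 2r + 3.
Then c_{r+1} = c_r + (6r^2 + 8r + 5) = (2r^3 + r^2 + 2r + 3) + (6r^2 + 8r + 5) = 2r^3 + 7r^2 + 10r + 8,
and 2·(r+1)^3 + (r+1)^2 + 2·(r+1) + 3 = 2r^3 + 7r^2 + 10r + 8.
This completes the inductive step, so c_i = 2i^3 + i^2 + 2i + 3 for all i ≥ 0.

c_i = 2i^3 + i^2 + 2i + 3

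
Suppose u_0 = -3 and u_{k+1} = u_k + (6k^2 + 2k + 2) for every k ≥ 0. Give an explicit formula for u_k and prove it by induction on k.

Claim: u_k = 2k^3 − 2k^2 + 2k − 3.

Base case: u_0 = -3, and 2·0^3 − 2·0^2 + 2·0 − 3 = -3.
Assume u_j = 2j^3 − 2j^2 + 2j − 3.
Then u_{j+1} = u_j + (6j^2 + 2j + 2) = (2j^3 − 2j^2 + 2j − 3) + (6j^2 + 2j + 2) = 2j^3 + 4j^2 + 4j − 1,
and 2·(j+1)^3 − 2·(j+1)^2 + 2·(j+1) − 3 = 2j^3 + 4j^2 + 4j − 1.
This completes the inductive step, so u_k = 2k^3 − 2k^2 + 2k − 3 for all k ≥ 0.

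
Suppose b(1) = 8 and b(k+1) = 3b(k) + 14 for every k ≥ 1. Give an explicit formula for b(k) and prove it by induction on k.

Claim: b(k) = 5·3^k − 7.

Base case: b(1) = 8, and 5·3^1 − 7 = 15 − 7 = 8.
Assume b(m) = 5·3^m − 7 for some m ≥ 1.
Then b(m+1) = 3b(m) + 14 = 3·(5·3^m − 7) + 14 = 15·3^m − 21 + 14 = 5·3^{m+1} − 7.
By induction, b(k) = 5·3^k − 7 for all k ≥ 1.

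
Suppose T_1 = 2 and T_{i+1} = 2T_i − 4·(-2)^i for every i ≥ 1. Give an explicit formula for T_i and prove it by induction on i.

Claim: T_i = 2·2^i + (-2)^i.

Base case: T_1 = 2, and 2·2^1 + (-2)^1 = 4 − 2 = 2.
Assume T_k = 2·2^k + (-2)^k for some k ≥ 1.
Then T_{k+1} = 2T_k − 4·(-2)^k = 2·(2·2^k + (-2)^k) − 4·(-2)^k = 2·2^{k+1} + 2·(-2)^k − 4·(-2)^k = 2·2^{k+1} − 2·(-2)^k = 2·2^{k+1} + (-2)^{k+1}.
This completes the inductive step, so T_i = 2·2^i + (-2)^i for all i ≥ 1.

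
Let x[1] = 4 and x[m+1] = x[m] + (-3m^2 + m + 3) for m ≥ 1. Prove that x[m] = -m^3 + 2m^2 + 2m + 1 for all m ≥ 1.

Base case: x[1] = 4, and -1^3 + 2·1^2 + 2·1 + 1 = 4.
Assume x[k] = -k^3 + 2k^2 + 2k + 1.
Then x[k+1] = x[k] + (-3k^2 + k + 3) = (-k^3 + 2k^2 + 2k + 1) + (-3k^2 + k + 3) = -k^3 − k^2 + 3k + 4,
and -(k+1)^3 + 2·(k+1)^2 + 2·(k+1) + 1 = -k^3 − k^2 + 3k + 4.
Hence x[m] = -m^3 + 2m^2 + 2m + 1 for every m ≥ 1, by induction.

x[m] = -m^3 + 2m^2 + 2m + 1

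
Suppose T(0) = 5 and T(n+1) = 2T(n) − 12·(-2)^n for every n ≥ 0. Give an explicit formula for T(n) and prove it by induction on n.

Claim: T(n) = 2·2^n + 3·(-2)^n.

Base case: T(0) = 5, and 2·2^0 + 3·(-2)^0 = 2 + 3 = 5.
Assume T(m) = 2·2^m + 3·(-2)^m for some m ≥ 0.
Then T(m+1) = 2T(m) − 12·(-2)^m = 2·(2·2^m + 3·(-2)^m) − 12·(-2)^m = 2·2^{m+1} + 6·(-2)^m − 12·(-2)^m = 2·2^{m+1} − 6·(-2)^m = 2·2^{m+1} + 3·(-2)^{m+1}.
So the formula holds for m+1, and by induction T(n) = 2·2^n + 3·(-2)^n for all n ≥ 0.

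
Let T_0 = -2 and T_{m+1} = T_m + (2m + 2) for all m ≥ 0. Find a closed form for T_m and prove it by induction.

Claim: T_m = m^2 + m − 2.

Base case: T_0 = -2, and 0^2 + 0 − 2 = -2.
Assume T_r = r^2 + r − 2.
Then T_{r+1} = T_r + (2r + 2) = (r^2 + r − 2) + (2r + 2) = r^2 + 3r,
and (r+1)^2 + (r+1) − 2 = r^2 + 3r.
This completes the inductive step, so T_m = m^2 + m − 2 for all m ≥ 0.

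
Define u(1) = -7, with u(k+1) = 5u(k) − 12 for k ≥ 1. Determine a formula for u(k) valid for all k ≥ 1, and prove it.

Claim: u(k) = -2·5^k + 3.

Base case: u(1) = -7, and -2·5^1 + 3 = -10 + 3 = -7.
Assume u(r) = -2·5^r + 3 for some r ≥ 1.
Then u(r+1) = 5u(r) − 12 = 5·(-2·5^r + 3) − 12 = -10·5^r + 15 − 12 = -2·5^{r+1} + 3.
Hence u(k) = -2·5^k + 3 for every k ≥ 1, by induction.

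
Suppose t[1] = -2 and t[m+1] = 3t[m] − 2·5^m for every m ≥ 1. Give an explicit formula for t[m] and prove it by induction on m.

Claim: t[m] = 3^m − 5^m.

Base case: t[1] = -2, and 3^1 − 5^1 = 3 − 5 = -2.
Assume t[j] = 3^j − 5^j for some j ≥ 1.
Then t[j+1] = 3t[j] − 2·5^j = 3·(3^j − 5^j) − 2·5^j = 3^{j+1} − 3·5^j − 2·5^j = 3^{j+1} − 5·5^j = 3^{j+1} − 5^{j+1}.
Hence t[m] = 3^m − 5^m for every m ≥ 1, by induction.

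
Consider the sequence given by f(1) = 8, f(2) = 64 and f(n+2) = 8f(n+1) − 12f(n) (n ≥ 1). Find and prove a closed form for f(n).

Claim: f(n) = 2·6^n − 2·2^n.

Base cases: f(1) = 8 and 2·6^1 − 2·2^1 = 8; f(2) = 64 and 2·6^2 − 2·2^2 = 64.
Assume f(j) = 2·6^j − 2·2^j for all 1 ≤ j ≤ r, where r ≥ 2.
Then f(r+1) = 8f(r) − 12f(r−1) = 8·(2·6^r − 2·2^r) − 12·(2·6^{r−1} − 2·2^{r−1}) = 2·(8·6 − 12)6^{r−1} − 2·(8·2 − 12)2^{r−1} = 72·6^{r−1} − 8·2^{r−1} = 2·6^{r+1} − 2·2^{r+1}.
By strong induction, f(n) = 2·6^n − 2·2^n for all n ≥ 1.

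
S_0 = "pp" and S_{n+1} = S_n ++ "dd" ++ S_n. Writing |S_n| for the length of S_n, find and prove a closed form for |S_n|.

Claim: |S_n| = 2^{n+2} − 2.

Base case: |S_0| = 2, and 2^{0+2} − 2 = 2.
Assume |S_k| = 2^{k+2} − 2.
Then |S_{k+1}| = |S_k| + 2 + |S_k| = 2|S_k| + 2 = 2(2^{k+2} − 2) + 2 = 2^{k+3} − 4 + 2 = 2^{k+3} − 2.
By induction, |S_n| = 2^{n+2} − 2 for all n ≥ 0.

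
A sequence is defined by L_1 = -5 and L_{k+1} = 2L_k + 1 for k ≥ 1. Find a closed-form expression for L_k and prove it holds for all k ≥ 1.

Claim: L_k = -2^{k+1} − 1.

Base case: L_1 = -5, and -2^{1+1} − 1 = -4 − 1 = -5.
Assume L_m = -2^{m+1} − 1 for some m ≥ 1.
Then L_{m+1} = 2L_m + 1 = 2·(-2^{m+1} − 1) + 1 = -2^{m+2} − 2 + 1 = -2^{m+2} − 1.
Hence L_k = -2^{k+1} − 1 for every k ≥ 1, by induction.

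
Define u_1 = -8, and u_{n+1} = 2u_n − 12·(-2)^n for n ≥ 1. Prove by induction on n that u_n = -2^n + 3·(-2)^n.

Base case: u_1 = -8, and -2^1 + 3·(-2)^1 = -2 − 6 = -8.
Assume u_j = -2^j + 3·(-2)^j for some j ≥ 1.
Then u_{j+1} = 2u_j − 12·(-2)^j = 2·(-2^j + 3·(-2)^j) − 12·(-2)^j = -2^{j+1} + 6·(-2)^j − 12·(-2)^j = -2^{j+1} − 6·(-2)^j = -2^{j+1} + 3·(-2)^{j+1}.
This completes the inductive step, so u_n = -2^n + 3·(-2)^n for all n ≥ 1.

u_n = -2^n + 3·(-2)^n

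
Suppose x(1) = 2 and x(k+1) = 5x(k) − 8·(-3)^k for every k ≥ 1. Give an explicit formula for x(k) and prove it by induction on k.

Claim: x(k) = 5^k + (-3)^k.

Base case: x(1) = 2, and 5^1 + (-3)^1 = 5 − 3 = 2.
Assume x(j) = 5^j + (-3)^j for some j ≥ 1.
Then x(j+1) = 5x(j) − 8·(-3)^j = 5·(5^j + (-3)^j) − 8·(-3)^j = 5^{j+1} + 5·(-3)^j − 8·(-3)^j = 5^{j+1} − 3·(-3)^j = 5^{j+1} + (-3)^{j+1}.
By induction, x(k) = 5^k + (-3)^k for all k ≥ 1.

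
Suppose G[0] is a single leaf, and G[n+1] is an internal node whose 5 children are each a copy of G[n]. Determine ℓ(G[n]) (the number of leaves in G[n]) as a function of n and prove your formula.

Claim: ℓ(G[n]) = 5^n.

Base case: ℓ(G[0]) = 1, and 5^0 = 1.
Assume ℓ(G[m]) = 5^m.
Then ℓ(G[m+1]) = 5·ℓ(G[m]) = 5·5^m = 5^{m+1}.
By induction, ℓ(G[n]) = 5^n for all n ≥ 0.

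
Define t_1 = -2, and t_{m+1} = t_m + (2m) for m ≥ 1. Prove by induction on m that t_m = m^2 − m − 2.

Base case: t_1 = -2, and 1^2 − 1 − 2 = -2.
Assume t_j = j^2 − j − 2.
Then t_{j+1} = t_j + (2j) = (j^2 − j − 2) + (2j) = j^2 + j − 2,
and (j+1)^2 − (j+1) − 2 = j^2 + j − 2.
By induction, t_m = m^2 − m − 2 for all m ≥ 1.

t_m = m^2 − m − 2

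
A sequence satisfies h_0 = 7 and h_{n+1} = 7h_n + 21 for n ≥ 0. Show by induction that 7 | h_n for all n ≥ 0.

Base case: h_0 = 7 = 7·1, so 7 | h_0.
Assume 7 | h_r, so h_r = 7t for some integer t.
Then h_{r+1} = 7h_r + 21 = 7·(7t) + 21 = 7(7t + 3), so 7 | h_{r+1}.
So the property holds for r+1, and by induction 7 | h_n for all n ≥ 0.

7 | h_n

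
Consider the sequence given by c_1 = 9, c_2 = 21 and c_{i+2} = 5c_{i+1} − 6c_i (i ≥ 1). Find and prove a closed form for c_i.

Claim: c_i = 3·2^i + 3^i.

Base cases: c_1 = 9 and 3·2^1 + 3^1 = 9; c_2 = 21 and 3·2^2 + 3^2 = 21.
Assume c_j = 3·2^j + 3^j for all 1 ≤ j ≤ r, where r ≥ 2.
Then c_{r+1} = 5c_r − 6c_{r−1} = 5·(3·2^r + 3^r) − 6·(3·2^{r−1} + 3^{r−1}) = 3·(5·2 − 6)2^{r−1} + (5·3 − 6)3^{r−1} = 12·2^{r−1} + 9·3^{r−1} = 3·2^{r+1} + 3^{r+1}.
By strong induction, c_i = 3·2^i + 3^i for all i ≥ 1.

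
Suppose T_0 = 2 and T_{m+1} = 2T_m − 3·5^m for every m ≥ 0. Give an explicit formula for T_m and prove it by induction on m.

Claim: T_m = 3·2^m − 5^m.

Base case: T_0 = 2, and 3·2^0 − 5^0 = 3 − 1 = 2.
Assume T_r = 3·2^r − 5^r for some r ≥ 0.
Then T_{r+1} = 2T_r − 3·5^r = 2·(3·2^r − 5^r) − 3·5^r = 3·2^{r+1} − 2·5^r − 3·5^r = 3·2^{r+1} − 5·5^r = 3·2^{r+1} − 5^{r+1}.
This completes the inductive step, so T_m = 3·2^m − 5^m for all m ≥ 0.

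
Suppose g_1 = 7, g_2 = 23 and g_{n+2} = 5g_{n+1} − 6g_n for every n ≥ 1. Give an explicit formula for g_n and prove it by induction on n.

Claim: g_n = 3·3^n − 2^n.

Base cases: g_1 = 7 and 3·3^1 − 2^1 = 7; g_2 = 23 and 3·3^2 − 2^2 = 23.
Assume g_j = 3·3^j − 2^j for all 1 ≤ j ≤ m, where m ≥ 2.
Then g_{m+1} = 5g_m − 6g_{m−1} = 5·(3·3^m − 2^m) − 6·(3·3^{m−1} − 2^{m−1}) = 3·(5·3 − 6)3^{m−1} − (5·2 − 6)2^{m−1} = 27·3^{m−1} − 4·2^{m−1} = 3·3^{m+1} − 2^{m+1}.
Hence g_n = 3·3^n − 2^n for every n ≥ 1, by strong induction.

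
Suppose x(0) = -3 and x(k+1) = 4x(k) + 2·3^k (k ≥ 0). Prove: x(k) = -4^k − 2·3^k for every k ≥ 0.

Base case: x(0) = -3, and -4^0 − 2·3^0 = -1 − 2 = -3.
Assume x(r) = -4^r − 2·3^r for some r ≥ 0.
Then x(r+1) = 4x(r) + 2·3^r = 4·(-4^r − 2·3^r) + 2·3^r = -4^{r+1} − 8·3^r + 2·3^r = -4^{r+1} − 6·3^r = -4^{r+1} − 2·3^{r+1}.
This completes the inductive step, so x(k) = -4^k − 2·3^k for all k ≥ 0.

x(k) = -4^k − 2·3^k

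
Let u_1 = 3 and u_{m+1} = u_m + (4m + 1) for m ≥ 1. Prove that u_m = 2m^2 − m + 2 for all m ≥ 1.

Base case: u_1 = 3, and 2·1^2 − 1 + 2 = 3.
Assume u_j = 2j^2 − j + 2.
Then u_{j+1} = u_j + (4j + 1) = (2j^2 − j + 2) + (4j + 1) = 2j^2 + 3j + 3,
and 2·(j+1)^2 − (j+1) + 2 = 2j^2 + 3j + 3.
This completes the inductive step, so u_m = 2m^2 − m + 2 for all m ≥ 1.

u_m = 2m^2 − m + 2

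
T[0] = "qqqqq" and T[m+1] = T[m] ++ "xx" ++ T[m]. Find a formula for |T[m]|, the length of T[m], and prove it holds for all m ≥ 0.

Claim: |T[m]| = 7·2^m − 2.

Base case: |T[0]| = 5, and 7·2^0 − 2 = 5.
Assume |T[j]| = 7·2^j − 2.
Then |T[j+1]| = |T[j]| + 2 + |T[j]| = 2|T[j]| + 2 = 2(7·2^j − 2) + 2 = 7·2^{j+1} − 4 + 2 = 7·2^{j+1} − 2.
By induction, |T[m]| = 7·2^m − 2 for all m ≥ 0.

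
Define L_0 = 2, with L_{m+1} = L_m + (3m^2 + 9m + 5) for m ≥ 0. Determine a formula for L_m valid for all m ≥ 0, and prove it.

Claim: L_m = m^3 + 3m^2 + m + 2.

Base case: L_0 = 2, and 0^3 + 3·0^2 + 0 + 2 = 2.
Assume L_r = r^3 + 3r^2 + r + 2.
Then L_{r+1} = L_r + (3r^2 + 9r + 5) = (r^3 + 3r^2 + r + 2) + (3r^2 + 9r + 5) = r^3 + 6r^2 + 10r + 7,
and (r+1)^3 + 3·(r+1)^2 + (r+1) + 2 = r^3 + 6r^2 + 10r + 7.
By induction, L_m = m^3 + 3m^2 + m + 2 for all m ≥ 0.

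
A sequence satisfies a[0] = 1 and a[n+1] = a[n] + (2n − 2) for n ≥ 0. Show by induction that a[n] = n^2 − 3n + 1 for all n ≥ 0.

Base case: a[0] = 1, and 0^2 − 3·0 + 1 = 1.
Assume a[r] = r^2 − 3r + 1.
Then a[r+1] = a[r] + (2r − 2) = (r^2 − 3r + 1) + (2r − 2) = r^2 − r − 1,
and (r+1)^2 − 3·(r+1) + 1 = r^2 − r − 1.
By induction, a[n] = n^2 − 3n + 1 for all n ≥ 0.

a[n] = n^2 − 3n + 1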